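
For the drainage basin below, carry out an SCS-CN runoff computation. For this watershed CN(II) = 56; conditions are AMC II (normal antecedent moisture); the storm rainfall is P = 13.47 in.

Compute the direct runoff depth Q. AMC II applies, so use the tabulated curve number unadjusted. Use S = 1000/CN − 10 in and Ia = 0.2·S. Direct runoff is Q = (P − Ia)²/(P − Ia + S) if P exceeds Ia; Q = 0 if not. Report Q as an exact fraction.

CN(II) = 56; AMC II needs no correction.
Max retention: S = 1000/56 − 10 = 55/7 in (≈ 7.857 in)
Ia = 0.2·(55/7) = 11/7 in ≈ 1.571 in
P − Ia = 13.470 − 1.571 = 8329/700 ≈ 11.899 in (> 0, runoff occurs)
Runoff Q = (P−Ia)²/(P−Ia+S) = (11.899)²/(11.899+7.857) = 69372241/9680300 ≈ 7.166 in

Q = 69372241/9680300 in ≈ 7.166 in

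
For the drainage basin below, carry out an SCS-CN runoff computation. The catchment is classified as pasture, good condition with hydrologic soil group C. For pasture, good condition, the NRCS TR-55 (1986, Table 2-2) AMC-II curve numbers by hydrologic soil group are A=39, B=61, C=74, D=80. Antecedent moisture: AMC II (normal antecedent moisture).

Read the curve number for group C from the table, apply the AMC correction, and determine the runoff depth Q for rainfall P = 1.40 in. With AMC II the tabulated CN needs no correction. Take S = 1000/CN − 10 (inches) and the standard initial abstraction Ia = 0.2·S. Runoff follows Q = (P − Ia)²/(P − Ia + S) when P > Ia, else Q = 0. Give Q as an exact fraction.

Q = 16641/144115 in ≈ 0.115 in

NRCS table: pasture, good condition, soil group C → CN(II) = 74
Average conditions: CN = 74 (no AMC adjustment).
Retention S: 1000/CN − 10 with CN=74.000 → S = 130/37 ≈ 3.514 in
Initial abstraction Ia = S/5 = (130/37)/5 = 26/37 ≈ 0.703 in
P − Ia = 1.400 − 0.703 = 129/185 ≈ 0.697 in (> 0, runoff occurs)
Q: (129/185)² ÷ (779/185) = 16641/144115 in (≈ 0.115 in)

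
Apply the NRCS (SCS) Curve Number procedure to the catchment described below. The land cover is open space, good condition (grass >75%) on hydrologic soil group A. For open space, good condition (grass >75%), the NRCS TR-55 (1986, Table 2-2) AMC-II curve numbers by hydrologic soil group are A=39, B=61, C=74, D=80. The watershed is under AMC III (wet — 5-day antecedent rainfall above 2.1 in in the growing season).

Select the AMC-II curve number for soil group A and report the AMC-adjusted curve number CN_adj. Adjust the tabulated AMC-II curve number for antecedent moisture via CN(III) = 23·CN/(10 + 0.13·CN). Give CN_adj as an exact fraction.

NRCS table: open space, good condition (grass >75%), soil group A → CN(II) = 39
Adjust CN=39 to AMC III: 23·39/(10 + 0.13·39) → 897 ÷ (1507/100) = 89700/1507 ≈ 59.522

CN_adj = 89700/1507 ≈ 59.522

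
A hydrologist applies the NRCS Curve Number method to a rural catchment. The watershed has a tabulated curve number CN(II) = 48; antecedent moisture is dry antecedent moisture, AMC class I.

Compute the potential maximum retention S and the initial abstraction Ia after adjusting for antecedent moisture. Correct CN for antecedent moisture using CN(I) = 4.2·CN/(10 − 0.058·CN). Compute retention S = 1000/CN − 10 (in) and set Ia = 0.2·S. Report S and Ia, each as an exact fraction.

Dry (AMC I): CN(I) = 4.2·48/(10 − 0.058·48) = (1008/5)/(902/125) = 12600/451 ≈ 27.938
Retention S: 1000/CN − 10 with CN=27.938 → S = 1625/63 ≈ 25.794 in
Ia = 0.2·(1625/63) = 325/63 in ≈ 5.159 in

S = 1625/63 in ≈ 25.794 in; Ia = 325/63 in ≈ 5.159 in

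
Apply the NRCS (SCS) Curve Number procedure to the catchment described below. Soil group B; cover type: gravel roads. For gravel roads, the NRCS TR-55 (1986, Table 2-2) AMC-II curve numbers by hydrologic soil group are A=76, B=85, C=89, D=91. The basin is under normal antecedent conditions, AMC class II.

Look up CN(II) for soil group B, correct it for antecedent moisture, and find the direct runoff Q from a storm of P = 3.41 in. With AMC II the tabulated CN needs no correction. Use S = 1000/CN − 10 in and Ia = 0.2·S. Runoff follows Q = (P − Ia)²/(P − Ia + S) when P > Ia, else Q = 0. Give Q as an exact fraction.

NRCS table: gravel roads, soil group B → CN(II) = 85
Average conditions: CN = 85 (no AMC adjustment).
Retention S: 1000/CN − 10 with CN=85.000 → S = 30/17 ≈ 1.765 in
Initial abstraction Ia = S/5 = (30/17)/5 = 6/17 ≈ 0.353 in
Excess rainfall: 3.410 − 0.353 = 3.057 in; P > Ia so Q > 0
Q: (5197/1700)² ÷ (8197/1700) = 27008809/13934900 in (≈ 1.938 in)

Q = 27008809/13934900 in ≈ 1.938 in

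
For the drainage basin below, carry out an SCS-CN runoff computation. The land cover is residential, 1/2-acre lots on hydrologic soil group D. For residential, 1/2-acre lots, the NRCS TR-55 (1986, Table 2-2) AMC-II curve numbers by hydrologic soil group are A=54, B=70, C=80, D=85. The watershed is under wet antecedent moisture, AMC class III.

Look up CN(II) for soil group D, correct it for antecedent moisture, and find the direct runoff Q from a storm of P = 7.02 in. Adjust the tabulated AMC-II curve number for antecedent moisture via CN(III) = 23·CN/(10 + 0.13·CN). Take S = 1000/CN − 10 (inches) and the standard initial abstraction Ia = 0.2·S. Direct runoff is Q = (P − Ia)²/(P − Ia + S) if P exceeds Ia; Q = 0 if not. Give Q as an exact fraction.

NRCS table: residential, 1/2-acre lots, soil group D → CN(II) = 85
Adjust CN=85 to AMC III: 23·85/(10 + 0.13·85) → 1955 ÷ (421/20) = 39100/421 ≈ 92.874
Max retention: S = 1000/(39100/421) − 10 = 300/391 in (≈ 0.767 in)
Initial abstraction Ia = S/5 = (300/391)/5 = 60/391 ≈ 0.153 in
Excess rainfall: 7.020 − 0.153 = 6.867 in; P > Ia so Q > 0
Q: (134241/19550)² ÷ (149241/19550) = 6006882027/972553850 in (≈ 6.176 in)

Q = 6006882027/972553850 in ≈ 6.176 in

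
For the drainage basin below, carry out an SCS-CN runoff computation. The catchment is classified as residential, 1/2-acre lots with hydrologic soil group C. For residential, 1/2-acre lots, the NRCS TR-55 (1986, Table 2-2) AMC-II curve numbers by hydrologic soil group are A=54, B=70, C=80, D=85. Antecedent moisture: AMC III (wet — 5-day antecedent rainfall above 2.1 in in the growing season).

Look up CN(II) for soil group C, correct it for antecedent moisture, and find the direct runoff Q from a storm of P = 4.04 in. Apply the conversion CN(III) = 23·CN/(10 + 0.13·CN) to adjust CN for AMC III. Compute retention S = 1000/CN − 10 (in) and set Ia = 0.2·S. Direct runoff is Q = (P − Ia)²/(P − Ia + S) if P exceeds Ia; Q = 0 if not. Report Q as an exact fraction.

NRCS table: residential, 1/2-acre lots, soil group C → CN(II) = 80
Wet (AMC III): CN(III) = 23·80/(10 + 0.13·80) = 1840/(102/5) = 4600/51 ≈ 90.196
S = 1000/(4600/51) − 10 = 25/23 in ≈ 1.087 in
Ia = 0.2S: 0.2·1.087 = 0.217 in (exactly 5/23)
P − Ia = 4.040 − 0.217 = 2198/575 ≈ 3.823 in (> 0, runoff occurs)
Q = (2198/575)²/((2198/575) + 25/23) = (4831204/330625)/(2823/575) = 4831204/1623225 in ≈ 2.976 in

Q = 4831204/1623225 in ≈ 2.976 in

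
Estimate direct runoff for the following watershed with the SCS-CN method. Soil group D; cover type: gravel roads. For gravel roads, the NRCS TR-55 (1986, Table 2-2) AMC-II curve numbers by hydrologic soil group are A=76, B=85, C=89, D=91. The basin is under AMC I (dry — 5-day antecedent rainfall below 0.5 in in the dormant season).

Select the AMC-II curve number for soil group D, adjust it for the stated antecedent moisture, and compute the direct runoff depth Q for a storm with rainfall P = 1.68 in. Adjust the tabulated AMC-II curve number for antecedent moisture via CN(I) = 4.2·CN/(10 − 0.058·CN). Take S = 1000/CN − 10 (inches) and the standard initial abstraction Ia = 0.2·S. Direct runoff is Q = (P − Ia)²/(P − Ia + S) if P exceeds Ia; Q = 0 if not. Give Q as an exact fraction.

NRCS table: gravel roads, soil group D → CN(II) = 91
Dry (AMC I): CN(I) = 4.2·91/(10 − 0.058·91) = (1911/5)/(2361/500) = 63700/787 ≈ 80.940
S = 1000/(63700/787) − 10 = 1500/637 in ≈ 2.355 in
Ia = 0.2·(1500/637) = 300/637 in ≈ 0.471 in
Excess rainfall: 1.680 − 0.471 = 1.209 in; P > Ia so Q > 0
Runoff Q = (P−Ia)²/(P−Ia+S) = (1.209)²/(1.209+2.355) = 20595362/50211525 ≈ 0.410 in

Q = 20595362/50211525 in ≈ 0.410 in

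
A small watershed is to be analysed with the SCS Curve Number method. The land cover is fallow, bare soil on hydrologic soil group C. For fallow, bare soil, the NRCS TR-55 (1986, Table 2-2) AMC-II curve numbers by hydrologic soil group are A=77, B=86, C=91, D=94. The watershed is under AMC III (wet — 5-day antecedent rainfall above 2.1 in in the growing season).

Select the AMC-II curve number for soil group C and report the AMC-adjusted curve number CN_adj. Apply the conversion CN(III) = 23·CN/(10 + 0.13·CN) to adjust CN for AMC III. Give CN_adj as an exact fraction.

NRCS table: fallow, bare soil, soil group C → CN(II) = 91
Wet (AMC III): CN(III) = 23·91/(10 + 0.13·91) = 2093/(2183/100) = 209300/2183 ≈ 95.877

CN_adj = 209300/2183 ≈ 95.877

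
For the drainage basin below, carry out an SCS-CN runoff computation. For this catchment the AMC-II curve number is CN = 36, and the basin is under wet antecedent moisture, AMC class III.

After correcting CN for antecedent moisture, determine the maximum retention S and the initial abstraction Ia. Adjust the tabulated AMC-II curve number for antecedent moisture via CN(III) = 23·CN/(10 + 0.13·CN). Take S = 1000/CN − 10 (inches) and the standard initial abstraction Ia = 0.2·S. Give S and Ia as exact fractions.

CN(III) from CN(II)=36: (23·36)/(10 + 0.13·36) = 20700/367 ≈ 56.403
S = 1000/(20700/367) − 10 = 1600/207 in ≈ 7.729 in
Initial abstraction Ia = S/5 = (1600/207)/5 = 320/207 ≈ 1.546 in

S = 1600/207 in ≈ 7.729 in; Ia = 320/207 in ≈ 1.546 in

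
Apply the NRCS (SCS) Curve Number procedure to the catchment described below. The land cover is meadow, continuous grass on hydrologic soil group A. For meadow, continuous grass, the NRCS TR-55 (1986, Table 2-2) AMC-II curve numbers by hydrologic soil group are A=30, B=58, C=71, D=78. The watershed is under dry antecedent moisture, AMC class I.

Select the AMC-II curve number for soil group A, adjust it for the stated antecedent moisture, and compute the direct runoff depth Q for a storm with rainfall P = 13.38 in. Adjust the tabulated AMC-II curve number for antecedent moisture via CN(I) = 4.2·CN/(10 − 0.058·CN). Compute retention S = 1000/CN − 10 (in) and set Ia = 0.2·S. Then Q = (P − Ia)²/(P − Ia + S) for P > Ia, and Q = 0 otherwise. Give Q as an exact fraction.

NRCS table: meadow, continuous grass, soil group A → CN(II) = 30
Dry (AMC I): CN(I) = 4.2·30/(10 − 0.058·30) = 126/(413/50) = 900/59 ≈ 15.254
Retention S: 1000/CN − 10 with CN=15.254 → S = 500/9 ≈ 55.556 in
Initial abstraction Ia = S/5 = (500/9)/5 = 100/9 ≈ 11.111 in
Excess rainfall: 13.380 − 11.111 = 2.269 in; P > Ia so Q > 0
Q = (1021/450)²/((1021/450) + 500/9) = (1042441/202500)/(26021/450) = 1042441/11709450 in ≈ 0.089 in

Q = 1042441/11709450 in ≈ 0.089 in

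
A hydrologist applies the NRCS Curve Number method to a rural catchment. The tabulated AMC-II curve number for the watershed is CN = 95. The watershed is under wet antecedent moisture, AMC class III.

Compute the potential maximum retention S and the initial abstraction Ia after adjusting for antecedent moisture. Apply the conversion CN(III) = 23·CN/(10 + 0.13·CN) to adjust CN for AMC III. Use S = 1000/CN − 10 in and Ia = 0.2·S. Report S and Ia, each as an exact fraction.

S = 100/437 in ≈ 0.229 in; Ia = 20/437 in ≈ 0.046 in

Adjust CN=95 to AMC III: 23·95/(10 + 0.13·95) → 2185 ÷ (447/20) = 43700/447 ≈ 97.763
Max retention: S = 1000/(43700/447) − 10 = 100/437 in (≈ 0.229 in)
Initial abstraction Ia = S/5 = (100/437)/5 = 20/437 ≈ 0.046 in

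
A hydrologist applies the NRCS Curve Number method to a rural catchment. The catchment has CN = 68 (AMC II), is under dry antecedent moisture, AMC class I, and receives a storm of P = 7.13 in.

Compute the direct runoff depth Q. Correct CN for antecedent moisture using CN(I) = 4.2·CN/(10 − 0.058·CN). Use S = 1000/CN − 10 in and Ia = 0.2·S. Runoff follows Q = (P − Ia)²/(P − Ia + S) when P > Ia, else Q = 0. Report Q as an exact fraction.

Q = 30464560681/20511113700 in ≈ 1.485 in

CN(I) from CN(II)=68: (4.2·68)/(10 − 0.058·68) = 35700/757 ≈ 47.160
Max retention: S = 1000/(35700/757) − 10 = 4000/357 in (≈ 11.204 in)
Initial abstraction Ia = S/5 = (4000/357)/5 = 800/357 ≈ 2.241 in
P − Ia = 7.130 − 2.241 = 174541/35700 ≈ 4.889 in (> 0, runoff occurs)
Runoff Q = (P−Ia)²/(P−Ia+S) = (4.889)²/(4.889+11.204) = 30464560681/20511113700 ≈ 1.485 in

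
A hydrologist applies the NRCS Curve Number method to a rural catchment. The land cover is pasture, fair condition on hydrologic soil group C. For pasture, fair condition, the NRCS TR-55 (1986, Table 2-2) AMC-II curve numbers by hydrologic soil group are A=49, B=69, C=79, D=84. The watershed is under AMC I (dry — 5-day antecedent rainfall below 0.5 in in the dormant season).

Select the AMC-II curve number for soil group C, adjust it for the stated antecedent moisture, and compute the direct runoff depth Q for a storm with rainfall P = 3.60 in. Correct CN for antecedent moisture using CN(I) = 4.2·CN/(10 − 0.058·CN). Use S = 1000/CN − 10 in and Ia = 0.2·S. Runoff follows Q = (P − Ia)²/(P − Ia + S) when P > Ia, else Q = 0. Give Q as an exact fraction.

NRCS table: pasture, fair condition, soil group C → CN(II) = 79
Dry (AMC I): CN(I) = 4.2·79/(10 − 0.058·79) = (1659/5)/(2709/500) = 7900/129 ≈ 61.240
Retention S: 1000/CN − 10 with CN=61.240 → S = 500/79 ≈ 6.329 in
Ia = 0.2·(500/79) = 100/79 in ≈ 1.266 in
P − Ia = 3.600 − 1.266 = 922/395 ≈ 2.334 in (> 0, runoff occurs)
Q = (922/395)²/((922/395) + 500/79) = (850084/156025)/(3422/395) = 425042/675845 in ≈ 0.629 in

Q = 425042/675845 in ≈ 0.629 in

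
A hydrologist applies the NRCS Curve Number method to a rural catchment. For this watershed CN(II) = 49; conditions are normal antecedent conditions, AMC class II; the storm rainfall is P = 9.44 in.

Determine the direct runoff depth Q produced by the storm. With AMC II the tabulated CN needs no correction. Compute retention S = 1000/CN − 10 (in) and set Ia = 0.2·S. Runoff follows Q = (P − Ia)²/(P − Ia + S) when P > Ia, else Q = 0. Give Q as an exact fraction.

CN(II) = 49; AMC II needs no correction.
S = 1000/49 − 10 = 510/49 in ≈ 10.408 in
Ia = 0.2S: 0.2·10.408 = 2.082 in (exactly 102/49)
Excess rainfall: 9.440 − 2.082 = 7.358 in; P > Ia so Q > 0
Q = (9014/1225)²/((9014/1225) + 510/49) = (81252196/1500625)/(21764/1225) = 20313049/6665225 in ≈ 3.048 in

Q = 20313049/6665225 in ≈ 3.048 in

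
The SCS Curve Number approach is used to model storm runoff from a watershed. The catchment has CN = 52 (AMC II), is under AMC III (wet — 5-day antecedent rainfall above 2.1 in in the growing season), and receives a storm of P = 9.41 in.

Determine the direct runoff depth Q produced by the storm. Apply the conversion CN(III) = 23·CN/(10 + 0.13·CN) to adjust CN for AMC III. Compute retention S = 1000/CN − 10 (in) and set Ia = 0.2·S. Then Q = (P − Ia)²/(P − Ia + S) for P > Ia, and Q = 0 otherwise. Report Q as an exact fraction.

Q = 66233654881/11283034100 in ≈ 5.870 in

Wet (AMC III): CN(III) = 23·52/(10 + 0.13·52) = 1196/(419/25) = 29900/419 ≈ 71.360
Max retention: S = 1000/(29900/419) − 10 = 1200/299 in (≈ 4.013 in)
Ia = 0.2S: 0.2·4.013 = 0.803 in (exactly 240/299)
Since P=9.410 > Ia=0.803: effective rainfall P−Ia = 257359/29900 in
Q: (257359/29900)² ÷ (377359/29900) = 66233654881/11283034100 in (≈ 5.870 in)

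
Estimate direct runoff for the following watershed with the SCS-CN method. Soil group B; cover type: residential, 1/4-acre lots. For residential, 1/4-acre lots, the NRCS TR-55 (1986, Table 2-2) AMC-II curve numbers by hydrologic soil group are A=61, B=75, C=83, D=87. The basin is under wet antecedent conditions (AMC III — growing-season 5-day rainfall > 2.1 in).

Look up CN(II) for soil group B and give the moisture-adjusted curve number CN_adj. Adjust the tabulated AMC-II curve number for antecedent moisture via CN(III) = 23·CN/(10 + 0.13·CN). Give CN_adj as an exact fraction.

NRCS table: residential, 1/4-acre lots, soil group B → CN(II) = 75
Wet (AMC III): CN(III) = 23·75/(10 + 0.13·75) = 1725/(79/4) = 6900/79 ≈ 87.342

CN_adj = 6900/79 ≈ 87.342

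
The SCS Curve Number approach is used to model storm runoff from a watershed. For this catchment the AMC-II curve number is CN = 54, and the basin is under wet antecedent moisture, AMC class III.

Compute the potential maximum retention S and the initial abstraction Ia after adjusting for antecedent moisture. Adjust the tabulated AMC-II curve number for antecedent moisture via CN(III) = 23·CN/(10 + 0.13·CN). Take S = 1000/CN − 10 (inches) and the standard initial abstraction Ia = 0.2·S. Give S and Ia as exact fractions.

Wet (AMC III): CN(III) = 23·54/(10 + 0.13·54) = 1242/(851/50) = 2700/37 ≈ 72.973
Max retention: S = 1000/(2700/37) − 10 = 100/27 in (≈ 3.704 in)
Ia = 0.2·(100/27) = 20/27 in ≈ 0.741 in

S = 100/27 in ≈ 3.704 in; Ia = 20/27 in ≈ 0.741 in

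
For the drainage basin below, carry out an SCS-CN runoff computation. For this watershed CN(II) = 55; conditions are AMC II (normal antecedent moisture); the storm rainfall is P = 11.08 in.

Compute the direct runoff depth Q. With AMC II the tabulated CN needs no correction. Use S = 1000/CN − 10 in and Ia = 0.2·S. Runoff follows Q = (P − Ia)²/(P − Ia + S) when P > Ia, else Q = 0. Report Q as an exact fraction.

Q = 6744409/1332925 in ≈ 5.060 in

Average conditions: CN = 55 (no AMC adjustment).
Retention S: 1000/CN − 10 with CN=55.000 → S = 90/11 ≈ 8.182 in
Initial abstraction Ia = S/5 = (90/11)/5 = 18/11 ≈ 1.636 in
Since P=11.080 > Ia=1.636: effective rainfall P−Ia = 2597/275 in
Q = (2597/275)²/((2597/275) + 90/11) = (6744409/75625)/(4847/275) = 6744409/1332925 in ≈ 5.060 in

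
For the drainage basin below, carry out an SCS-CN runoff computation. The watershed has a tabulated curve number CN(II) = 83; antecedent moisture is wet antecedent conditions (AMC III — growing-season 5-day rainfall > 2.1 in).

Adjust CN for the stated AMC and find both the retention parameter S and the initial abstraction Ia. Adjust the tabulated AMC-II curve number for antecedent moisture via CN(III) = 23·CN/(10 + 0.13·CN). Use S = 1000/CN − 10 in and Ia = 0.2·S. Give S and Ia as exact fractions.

CN(III) from CN(II)=83: (23·83)/(10 + 0.13·83) = 190900/2079 ≈ 91.823
S = 1000/(190900/2079) − 10 = 1700/1909 in ≈ 0.891 in
Ia = 0.2S: 0.2·0.891 = 0.178 in (exactly 340/1909)

S = 1700/1909 in ≈ 0.891 in; Ia = 340/1909 in ≈ 0.178 in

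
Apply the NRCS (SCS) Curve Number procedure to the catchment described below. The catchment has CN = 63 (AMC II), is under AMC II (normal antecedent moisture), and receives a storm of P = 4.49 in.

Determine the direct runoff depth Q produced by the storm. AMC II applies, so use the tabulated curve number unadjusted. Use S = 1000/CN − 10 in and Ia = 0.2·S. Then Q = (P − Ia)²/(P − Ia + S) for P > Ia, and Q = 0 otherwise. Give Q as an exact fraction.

Average conditions: CN = 63 (no AMC adjustment).
Max retention: S = 1000/63 − 10 = 370/63 in (≈ 5.873 in)
Ia = 0.2·(370/63) = 74/63 in ≈ 1.175 in
P − Ia = 4.490 − 1.175 = 20887/6300 ≈ 3.315 in (> 0, runoff occurs)
Q: (20887/6300)² ÷ (57887/6300) = 436266769/364688100 in (≈ 1.196 in)

Q = 436266769/364688100 in ≈ 1.196 in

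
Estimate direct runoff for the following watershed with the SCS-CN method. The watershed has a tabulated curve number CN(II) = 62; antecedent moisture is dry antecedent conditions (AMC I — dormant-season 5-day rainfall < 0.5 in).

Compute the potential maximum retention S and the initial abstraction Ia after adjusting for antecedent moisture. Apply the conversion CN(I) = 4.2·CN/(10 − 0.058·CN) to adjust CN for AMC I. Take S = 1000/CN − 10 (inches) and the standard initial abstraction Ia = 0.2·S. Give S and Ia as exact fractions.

Adjust CN=62 to AMC I: 4.2·62/(10 − 0.058·62) → (1302/5) ÷ (1601/250) = 65100/1601 ≈ 40.662
S = 1000/(65100/1601) − 10 = 9500/651 in ≈ 14.593 in
Ia = 0.2S: 0.2·14.593 = 2.919 in (exactly 1900/651)

S = 9500/651 in ≈ 14.593 in; Ia = 1900/651 in ≈ 2.919 in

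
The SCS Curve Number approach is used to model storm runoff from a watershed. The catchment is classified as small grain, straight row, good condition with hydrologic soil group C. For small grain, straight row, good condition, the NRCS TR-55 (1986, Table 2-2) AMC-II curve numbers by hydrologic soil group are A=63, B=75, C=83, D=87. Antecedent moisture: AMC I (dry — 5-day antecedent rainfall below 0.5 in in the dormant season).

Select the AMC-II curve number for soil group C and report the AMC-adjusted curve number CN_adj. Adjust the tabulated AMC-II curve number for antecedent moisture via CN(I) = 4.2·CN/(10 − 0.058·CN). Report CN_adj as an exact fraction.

NRCS table: small grain, straight row, good condition, soil group C → CN(II) = 83
Adjust CN=83 to AMC I: 4.2·83/(10 − 0.058·83) → (1743/5) ÷ (2593/500) = 174300/2593 ≈ 67.219

CN_adj = 174300/2593 ≈ 67.219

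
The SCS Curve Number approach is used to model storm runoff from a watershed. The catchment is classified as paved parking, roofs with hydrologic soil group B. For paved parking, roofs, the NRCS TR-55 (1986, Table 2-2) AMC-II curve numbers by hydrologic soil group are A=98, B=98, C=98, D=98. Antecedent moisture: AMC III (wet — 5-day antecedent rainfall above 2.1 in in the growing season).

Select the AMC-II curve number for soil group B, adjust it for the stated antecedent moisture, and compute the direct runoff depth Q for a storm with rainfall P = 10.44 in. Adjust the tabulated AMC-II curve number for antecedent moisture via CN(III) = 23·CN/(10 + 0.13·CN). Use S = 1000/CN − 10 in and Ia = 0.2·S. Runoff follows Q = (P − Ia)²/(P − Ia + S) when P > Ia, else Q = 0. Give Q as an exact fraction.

Q = 86228560609/8343941725 in ≈ 10.334 in

NRCS table: paved parking, roofs, soil group B → CN(II) = 98
CN(III) from CN(II)=98: (23·98)/(10 + 0.13·98) = 112700/1137 ≈ 99.120
Max retention: S = 1000/(112700/1137) − 10 = 100/1127 in (≈ 0.089 in)
Initial abstraction Ia = S/5 = (100/1127)/5 = 20/1127 ≈ 0.018 in
P − Ia = 10.440 − 0.018 = 293647/28175 ≈ 10.422 in (> 0, runoff occurs)
Runoff Q = (P−Ia)²/(P−Ia+S) = (10.422)²/(10.422+0.089) = 86228560609/8343941725 ≈ 10.334 in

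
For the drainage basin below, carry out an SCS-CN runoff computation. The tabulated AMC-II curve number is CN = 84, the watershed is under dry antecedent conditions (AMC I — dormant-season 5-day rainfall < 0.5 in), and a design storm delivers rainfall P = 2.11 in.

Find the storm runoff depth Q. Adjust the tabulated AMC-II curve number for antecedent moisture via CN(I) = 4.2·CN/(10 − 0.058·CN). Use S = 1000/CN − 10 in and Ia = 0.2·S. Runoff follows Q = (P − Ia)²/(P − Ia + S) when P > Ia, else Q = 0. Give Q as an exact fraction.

Q = 2814408601/11159549100 in ≈ 0.252 in

Adjust CN=84 to AMC I: 4.2·84/(10 − 0.058·84) → (1764/5) ÷ (641/125) = 44100/641 ≈ 68.799
Max retention: S = 1000/(44100/641) − 10 = 2000/441 in (≈ 4.535 in)
Initial abstraction Ia = S/5 = (2000/441)/5 = 400/441 ≈ 0.907 in
P − Ia = 2.110 − 0.907 = 53051/44100 ≈ 1.203 in (> 0, runoff occurs)
Q = (53051/44100)²/((53051/44100) + 2000/441) = (2814408601/1944810000)/(253051/44100) = 2814408601/11159549100 in ≈ 0.252 in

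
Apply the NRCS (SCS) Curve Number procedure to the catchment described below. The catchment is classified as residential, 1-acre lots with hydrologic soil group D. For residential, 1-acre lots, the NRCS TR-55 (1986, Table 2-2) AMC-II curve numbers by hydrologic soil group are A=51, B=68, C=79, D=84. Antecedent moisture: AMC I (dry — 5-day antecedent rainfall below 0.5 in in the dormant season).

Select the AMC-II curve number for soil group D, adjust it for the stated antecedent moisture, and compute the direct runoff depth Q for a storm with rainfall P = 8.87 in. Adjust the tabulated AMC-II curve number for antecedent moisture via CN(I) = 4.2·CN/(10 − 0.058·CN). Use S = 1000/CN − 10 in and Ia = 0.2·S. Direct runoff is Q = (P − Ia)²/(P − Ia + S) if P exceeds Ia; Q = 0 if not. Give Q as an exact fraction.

NRCS table: residential, 1-acre lots, soil group D → CN(II) = 84
Adjust CN=84 to AMC I: 4.2·84/(10 − 0.058·84) → (1764/5) ÷ (641/125) = 44100/641 ≈ 68.799
Max retention: S = 1000/(44100/641) − 10 = 2000/441 in (≈ 4.535 in)
Ia = 0.2·(2000/441) = 400/441 in ≈ 0.907 in
Since P=8.870 > Ia=0.907: effective rainfall P−Ia = 351167/44100 in
Runoff Q = (P−Ia)²/(P−Ia+S) = (7.963)²/(7.963+4.535) = 123318261889/24306464700 ≈ 5.073 in

Q = 123318261889/24306464700 in ≈ 5.073 in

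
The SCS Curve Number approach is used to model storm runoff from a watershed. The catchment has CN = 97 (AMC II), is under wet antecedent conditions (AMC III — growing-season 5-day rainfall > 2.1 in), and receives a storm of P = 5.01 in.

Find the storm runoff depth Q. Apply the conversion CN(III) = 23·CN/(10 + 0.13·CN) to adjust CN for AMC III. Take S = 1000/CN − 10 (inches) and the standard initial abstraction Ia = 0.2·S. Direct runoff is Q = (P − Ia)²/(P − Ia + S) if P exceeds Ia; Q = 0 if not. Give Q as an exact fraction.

Q = 137327312929/28302242900 in ≈ 4.852 in

Wet (AMC III): CN(III) = 23·97/(10 + 0.13·97) = 2231/(2261/100) = 223100/2261 ≈ 98.673
S = 1000/(223100/2261) − 10 = 300/2231 in ≈ 0.134 in
Initial abstraction Ia = S/5 = (300/2231)/5 = 60/2231 ≈ 0.027 in
Since P=5.010 > Ia=0.027: effective rainfall P−Ia = 1111731/223100 in
Runoff Q = (P−Ia)²/(P−Ia+S) = (4.983)²/(4.983+0.134) = 137327312929/28302242900 ≈ 4.852 in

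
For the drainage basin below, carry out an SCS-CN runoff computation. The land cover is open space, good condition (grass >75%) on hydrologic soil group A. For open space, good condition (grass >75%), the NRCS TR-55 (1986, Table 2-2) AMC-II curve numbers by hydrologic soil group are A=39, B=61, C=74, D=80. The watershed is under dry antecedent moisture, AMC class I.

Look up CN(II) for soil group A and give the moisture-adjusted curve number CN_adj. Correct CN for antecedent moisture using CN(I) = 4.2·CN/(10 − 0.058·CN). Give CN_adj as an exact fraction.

CN_adj = 81900/3869 ≈ 21.168

NRCS table: open space, good condition (grass >75%), soil group A → CN(II) = 39
CN(I) from CN(II)=39: (4.2·39)/(10 − 0.058·39) = 81900/3869 ≈ 21.168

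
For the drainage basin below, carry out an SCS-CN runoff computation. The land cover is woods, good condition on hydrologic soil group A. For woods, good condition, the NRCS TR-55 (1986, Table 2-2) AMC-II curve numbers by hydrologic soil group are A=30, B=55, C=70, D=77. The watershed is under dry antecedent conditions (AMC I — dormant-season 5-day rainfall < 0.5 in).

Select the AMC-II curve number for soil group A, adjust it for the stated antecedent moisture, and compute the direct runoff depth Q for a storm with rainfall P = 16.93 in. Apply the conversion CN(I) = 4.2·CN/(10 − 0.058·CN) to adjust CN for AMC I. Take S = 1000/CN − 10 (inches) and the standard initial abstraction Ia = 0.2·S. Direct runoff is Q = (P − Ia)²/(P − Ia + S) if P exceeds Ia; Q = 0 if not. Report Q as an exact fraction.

NRCS table: woods, good condition, soil group A → CN(II) = 30
Adjust CN=30 to AMC I: 4.2·30/(10 − 0.058·30) → 126 ÷ (413/50) = 900/59 ≈ 15.254
Max retention: S = 1000/(900/59) − 10 = 500/9 in (≈ 55.556 in)
Ia = 0.2·(500/9) = 100/9 in ≈ 11.111 in
Excess rainfall: 16.930 − 11.111 = 5.819 in; P > Ia so Q > 0
Runoff Q = (P−Ia)²/(P−Ia+S) = (5.819)²/(5.819+55.556) = 27426169/49713300 ≈ 0.552 in

Q = 27426169/49713300 in ≈ 0.552 in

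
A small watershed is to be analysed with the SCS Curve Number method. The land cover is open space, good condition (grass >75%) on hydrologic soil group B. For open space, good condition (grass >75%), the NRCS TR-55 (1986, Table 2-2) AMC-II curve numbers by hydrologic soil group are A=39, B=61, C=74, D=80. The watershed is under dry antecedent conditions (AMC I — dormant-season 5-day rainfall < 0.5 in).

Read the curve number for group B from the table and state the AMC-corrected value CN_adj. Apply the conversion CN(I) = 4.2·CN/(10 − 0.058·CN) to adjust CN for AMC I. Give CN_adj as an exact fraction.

NRCS table: open space, good condition (grass >75%), soil group B → CN(II) = 61
Dry (AMC I): CN(I) = 4.2·61/(10 − 0.058·61) = (1281/5)/(3231/500) = 42700/1077 ≈ 39.647

CN_adj = 42700/1077 ≈ 39.647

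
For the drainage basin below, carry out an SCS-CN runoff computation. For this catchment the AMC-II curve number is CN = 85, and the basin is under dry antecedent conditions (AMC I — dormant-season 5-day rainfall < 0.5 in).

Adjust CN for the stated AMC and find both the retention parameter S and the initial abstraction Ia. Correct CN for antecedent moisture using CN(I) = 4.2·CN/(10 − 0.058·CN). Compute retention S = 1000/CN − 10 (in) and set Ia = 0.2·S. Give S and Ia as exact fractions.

Adjust CN=85 to AMC I: 4.2·85/(10 − 0.058·85) → 357 ÷ (507/100) = 11900/169 ≈ 70.414
Retention S: 1000/CN − 10 with CN=70.414 → S = 500/119 ≈ 4.202 in
Initial abstraction Ia = S/5 = (500/119)/5 = 100/119 ≈ 0.840 in

S = 500/119 in ≈ 4.202 in; Ia = 100/119 in ≈ 0.840 in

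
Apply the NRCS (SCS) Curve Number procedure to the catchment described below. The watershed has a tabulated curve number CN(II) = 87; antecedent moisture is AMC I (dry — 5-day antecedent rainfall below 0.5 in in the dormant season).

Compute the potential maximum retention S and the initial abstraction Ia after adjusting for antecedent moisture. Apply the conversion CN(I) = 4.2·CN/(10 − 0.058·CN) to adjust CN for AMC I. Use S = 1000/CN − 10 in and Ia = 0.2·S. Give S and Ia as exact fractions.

S = 6500/1827 in ≈ 3.558 in; Ia = 1300/1827 in ≈ 0.712 in

Adjust CN=87 to AMC I: 4.2·87/(10 − 0.058·87) → (1827/5) ÷ (2477/500) = 182700/2477 ≈ 73.759
S = 1000/(182700/2477) − 10 = 6500/1827 in ≈ 3.558 in
Ia = 0.2·(6500/1827) = 1300/1827 in ≈ 0.712 in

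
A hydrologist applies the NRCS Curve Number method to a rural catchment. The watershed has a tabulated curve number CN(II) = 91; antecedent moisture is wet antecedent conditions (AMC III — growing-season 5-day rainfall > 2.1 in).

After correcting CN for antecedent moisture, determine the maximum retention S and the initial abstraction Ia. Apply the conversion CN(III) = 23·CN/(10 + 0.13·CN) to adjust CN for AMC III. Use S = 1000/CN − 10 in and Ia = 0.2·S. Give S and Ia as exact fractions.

Wet (AMC III): CN(III) = 23·91/(10 + 0.13·91) = 2093/(2183/100) = 209300/2183 ≈ 95.877
S = 1000/(209300/2183) − 10 = 900/2093 in ≈ 0.430 in
Ia = 0.2·(900/2093) = 180/2093 in ≈ 0.086 in

S = 900/2093 in ≈ 0.430 in; Ia = 180/2093 in ≈ 0.086 in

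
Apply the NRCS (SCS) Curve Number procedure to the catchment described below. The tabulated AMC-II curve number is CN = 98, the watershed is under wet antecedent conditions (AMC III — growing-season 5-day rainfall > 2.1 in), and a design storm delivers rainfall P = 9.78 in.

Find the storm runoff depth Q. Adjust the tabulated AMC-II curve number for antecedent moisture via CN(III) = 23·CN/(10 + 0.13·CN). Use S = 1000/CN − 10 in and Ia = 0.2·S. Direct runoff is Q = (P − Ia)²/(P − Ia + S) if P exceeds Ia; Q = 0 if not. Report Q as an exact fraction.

Q = 302613310609/31280054050 in ≈ 9.674 in

CN(III) from CN(II)=98: (23·98)/(10 + 0.13·98) = 112700/1137 ≈ 99.120
Max retention: S = 1000/(112700/1137) − 10 = 100/1127 in (≈ 0.089 in)
Initial abstraction Ia = S/5 = (100/1127)/5 = 20/1127 ≈ 0.018 in
Excess rainfall: 9.780 − 0.018 = 9.762 in; P > Ia so Q > 0
Runoff Q = (P−Ia)²/(P−Ia+S) = (9.762)²/(9.762+0.089) = 302613310609/31280054050 ≈ 9.674 in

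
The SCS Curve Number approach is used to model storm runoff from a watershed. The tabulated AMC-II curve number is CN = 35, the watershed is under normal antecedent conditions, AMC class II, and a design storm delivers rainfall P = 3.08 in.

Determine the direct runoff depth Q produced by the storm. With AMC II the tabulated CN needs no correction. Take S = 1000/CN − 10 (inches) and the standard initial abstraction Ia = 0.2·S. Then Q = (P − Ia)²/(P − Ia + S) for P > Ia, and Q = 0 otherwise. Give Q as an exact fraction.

Average conditions: CN = 35 (no AMC adjustment).
Max retention: S = 1000/35 − 10 = 130/7 in (≈ 18.571 in)
Ia = 0.2S: 0.2·18.571 = 3.714 in (exactly 26/7)
P = 3.080 ≤ Ia = 3.714 in: entire storm abstracted, Q = 0.

Q = 0 in ≈ 0.000 in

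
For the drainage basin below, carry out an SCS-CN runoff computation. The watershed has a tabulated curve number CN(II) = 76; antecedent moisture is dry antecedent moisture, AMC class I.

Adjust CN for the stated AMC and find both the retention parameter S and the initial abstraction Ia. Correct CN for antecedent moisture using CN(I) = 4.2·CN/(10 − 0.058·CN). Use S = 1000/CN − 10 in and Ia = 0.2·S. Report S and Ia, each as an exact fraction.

Dry (AMC I): CN(I) = 4.2·76/(10 − 0.058·76) = (1596/5)/(699/125) = 13300/233 ≈ 57.082
S = 1000/(13300/233) − 10 = 1000/133 in ≈ 7.519 in
Ia = 0.2S: 0.2·7.519 = 1.504 in (exactly 200/133)

S = 1000/133 in ≈ 7.519 in; Ia = 200/133 in ≈ 1.504 in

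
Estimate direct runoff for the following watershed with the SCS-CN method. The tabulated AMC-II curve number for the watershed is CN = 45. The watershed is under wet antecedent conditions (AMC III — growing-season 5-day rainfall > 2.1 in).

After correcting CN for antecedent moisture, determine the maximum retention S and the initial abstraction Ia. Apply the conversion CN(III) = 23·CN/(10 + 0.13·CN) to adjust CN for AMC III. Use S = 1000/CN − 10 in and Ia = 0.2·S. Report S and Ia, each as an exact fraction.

Wet (AMC III): CN(III) = 23·45/(10 + 0.13·45) = 1035/(317/20) = 20700/317 ≈ 65.300
Max retention: S = 1000/(20700/317) − 10 = 1100/207 in (≈ 5.314 in)
Ia = 0.2S: 0.2·5.314 = 1.063 in (exactly 220/207)

S = 1100/207 in ≈ 5.314 in; Ia = 220/207 in ≈ 1.063 in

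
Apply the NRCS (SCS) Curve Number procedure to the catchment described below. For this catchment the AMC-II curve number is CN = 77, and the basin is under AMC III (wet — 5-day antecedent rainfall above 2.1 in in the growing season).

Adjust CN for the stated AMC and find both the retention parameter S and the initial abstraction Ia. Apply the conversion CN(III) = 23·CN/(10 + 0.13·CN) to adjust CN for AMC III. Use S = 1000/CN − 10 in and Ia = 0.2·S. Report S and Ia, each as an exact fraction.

S = 100/77 in ≈ 1.299 in; Ia = 20/77 in ≈ 0.260 in

CN(III) from CN(II)=77: (23·77)/(10 + 0.13·77) = 7700/87 ≈ 88.506
Max retention: S = 1000/(7700/87) − 10 = 100/77 in (≈ 1.299 in)
Initial abstraction Ia = S/5 = (100/77)/5 = 20/77 ≈ 0.260 in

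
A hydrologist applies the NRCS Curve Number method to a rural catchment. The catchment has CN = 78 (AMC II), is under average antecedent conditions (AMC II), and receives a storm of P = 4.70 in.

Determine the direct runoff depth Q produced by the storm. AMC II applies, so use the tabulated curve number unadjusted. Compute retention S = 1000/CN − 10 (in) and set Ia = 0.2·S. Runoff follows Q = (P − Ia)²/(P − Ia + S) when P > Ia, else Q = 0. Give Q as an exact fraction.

CN(II) = 78; AMC II needs no correction.
Retention S: 1000/CN − 10 with CN=78.000 → S = 110/39 ≈ 2.821 in
Ia = 0.2S: 0.2·2.821 = 0.564 in (exactly 22/39)
Excess rainfall: 4.700 − 0.564 = 4.136 in; P > Ia so Q > 0
Runoff Q = (P−Ia)²/(P−Ia+S) = (4.136)²/(4.136+2.821) = 2601769/1058070 ≈ 2.459 in

Q = 2601769/1058070 in ≈ 2.459 in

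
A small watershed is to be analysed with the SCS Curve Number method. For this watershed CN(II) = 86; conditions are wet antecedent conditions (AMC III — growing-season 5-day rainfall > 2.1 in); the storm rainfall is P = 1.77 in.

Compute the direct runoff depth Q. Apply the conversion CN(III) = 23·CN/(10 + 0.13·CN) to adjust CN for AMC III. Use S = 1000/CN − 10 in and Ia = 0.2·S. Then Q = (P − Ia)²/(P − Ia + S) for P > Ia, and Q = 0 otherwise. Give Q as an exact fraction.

Q = 25938068809/22851141700 in ≈ 1.135 in

Adjust CN=86 to AMC III: 23·86/(10 + 0.13·86) → 1978 ÷ (1059/50) = 98900/1059 ≈ 93.390
Max retention: S = 1000/(98900/1059) − 10 = 700/989 in (≈ 0.708 in)
Ia = 0.2S: 0.2·0.708 = 0.142 in (exactly 140/989)
Since P=1.770 > Ia=0.142: effective rainfall P−Ia = 161053/98900 in
Q: (161053/98900)² ÷ (231053/98900) = 25938068809/22851141700 in (≈ 1.135 in)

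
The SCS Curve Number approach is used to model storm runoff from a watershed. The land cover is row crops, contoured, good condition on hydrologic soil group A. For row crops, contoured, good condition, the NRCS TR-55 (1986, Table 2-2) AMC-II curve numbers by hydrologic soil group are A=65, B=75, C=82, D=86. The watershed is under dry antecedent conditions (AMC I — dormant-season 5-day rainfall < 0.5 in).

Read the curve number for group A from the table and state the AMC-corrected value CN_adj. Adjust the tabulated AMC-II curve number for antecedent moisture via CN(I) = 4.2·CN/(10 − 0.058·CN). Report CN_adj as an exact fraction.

NRCS table: row crops, contoured, good condition, soil group A → CN(II) = 65
Adjust CN=65 to AMC I: 4.2·65/(10 − 0.058·65) → 273 ÷ (623/100) = 3900/89 ≈ 43.820

CN_adj = 3900/89 ≈ 43.820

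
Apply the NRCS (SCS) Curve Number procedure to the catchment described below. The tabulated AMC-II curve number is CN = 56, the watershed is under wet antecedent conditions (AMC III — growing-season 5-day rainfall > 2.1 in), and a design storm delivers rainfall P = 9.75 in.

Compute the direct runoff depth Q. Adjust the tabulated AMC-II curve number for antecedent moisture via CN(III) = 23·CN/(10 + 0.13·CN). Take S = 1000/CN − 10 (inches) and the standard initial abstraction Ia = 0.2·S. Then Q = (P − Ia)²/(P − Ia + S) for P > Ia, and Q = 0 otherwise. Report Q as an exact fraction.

Q = 34093921/5177116 in ≈ 6.586 in

CN(III) from CN(II)=56: (23·56)/(10 + 0.13·56) = 4025/54 ≈ 74.537
Retention S: 1000/CN − 10 with CN=74.537 → S = 550/161 ≈ 3.416 in
Ia = 0.2·(550/161) = 110/161 in ≈ 0.683 in
Excess rainfall: 9.750 − 0.683 = 9.067 in; P > Ia so Q > 0
Q: (5839/644)² ÷ (8039/644) = 34093921/5177116 in (≈ 6.586 in)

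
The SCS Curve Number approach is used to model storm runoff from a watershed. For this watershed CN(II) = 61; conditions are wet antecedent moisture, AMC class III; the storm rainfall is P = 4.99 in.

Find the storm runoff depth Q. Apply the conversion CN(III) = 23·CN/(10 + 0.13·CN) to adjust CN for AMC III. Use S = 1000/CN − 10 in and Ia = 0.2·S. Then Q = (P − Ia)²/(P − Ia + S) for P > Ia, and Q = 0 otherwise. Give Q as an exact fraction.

CN(III) from CN(II)=61: (23·61)/(10 + 0.13·61) = 140300/1793 ≈ 78.249
Max retention: S = 1000/(140300/1793) − 10 = 3900/1403 in (≈ 2.780 in)
Initial abstraction Ia = S/5 = (3900/1403)/5 = 780/1403 ≈ 0.556 in
P − Ia = 4.990 − 0.556 = 622097/140300 ≈ 4.434 in (> 0, runoff occurs)
Q = (622097/140300)²/((622097/140300) + 3900/1403) = (387004677409/19684090000)/(1012097/140300) = 387004677409/141997209100 in ≈ 2.725 in

Q = 387004677409/141997209100 in ≈ 2.725 in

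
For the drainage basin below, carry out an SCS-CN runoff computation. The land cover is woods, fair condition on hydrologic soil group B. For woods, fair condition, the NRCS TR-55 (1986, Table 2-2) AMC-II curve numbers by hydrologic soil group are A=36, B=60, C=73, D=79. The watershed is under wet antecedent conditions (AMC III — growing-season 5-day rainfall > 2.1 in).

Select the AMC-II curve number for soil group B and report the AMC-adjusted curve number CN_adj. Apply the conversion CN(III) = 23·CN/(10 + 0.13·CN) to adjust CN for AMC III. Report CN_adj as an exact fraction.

CN_adj = 6900/89 ≈ 77.528

NRCS table: woods, fair condition, soil group B → CN(II) = 60
CN(III) from CN(II)=60: (23·60)/(10 + 0.13·60) = 6900/89 ≈ 77.528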